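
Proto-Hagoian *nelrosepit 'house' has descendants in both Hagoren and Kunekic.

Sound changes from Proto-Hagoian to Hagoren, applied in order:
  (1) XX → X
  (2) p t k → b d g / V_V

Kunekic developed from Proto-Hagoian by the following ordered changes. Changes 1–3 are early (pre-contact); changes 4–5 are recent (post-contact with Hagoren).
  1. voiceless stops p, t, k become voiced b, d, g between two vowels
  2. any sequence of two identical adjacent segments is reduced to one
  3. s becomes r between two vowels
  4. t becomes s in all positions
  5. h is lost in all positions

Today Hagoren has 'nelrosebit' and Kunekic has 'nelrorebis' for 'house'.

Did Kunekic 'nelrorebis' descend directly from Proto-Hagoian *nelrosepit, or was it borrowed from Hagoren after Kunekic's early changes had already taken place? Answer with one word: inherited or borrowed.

inherited

If inherited, *nelrosepit would pass through all of Kunekic's changes:
Kunekic: *nelrosepit > nelrosebit > nelrorebit > nelrorebis  (by intervocalic voicing, rhotacism, unconditioned shift)
If borrowed from Hagoren 'nelrosebit' after the early changes, it would undergo only the recent ones:
  rule 4 (unconditioned shift): nelrosebit → nelrosebis
  rule 5 (h-loss): no change (nelrosebis)
  ⇒ as a loan: nelrosebis
Kunekic 'nelrorebis' matches the inherited outcome exactly, so it is an inherited cognate, not a loan.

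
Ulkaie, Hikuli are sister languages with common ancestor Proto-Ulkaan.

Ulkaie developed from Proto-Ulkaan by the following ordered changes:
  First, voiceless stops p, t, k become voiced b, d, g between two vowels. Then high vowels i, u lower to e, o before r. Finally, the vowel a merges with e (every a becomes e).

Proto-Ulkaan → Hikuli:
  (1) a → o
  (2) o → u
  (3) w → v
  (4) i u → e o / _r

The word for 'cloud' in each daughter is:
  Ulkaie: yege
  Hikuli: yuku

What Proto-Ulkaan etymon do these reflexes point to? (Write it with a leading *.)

Position 2: Ulkaie has e, Hikuli has u. Taking the neighbouring segments as reconstructed: Ulkaie e could go back to *a or *e; Hikuli u could go back to *a or *o or *u — the one source consistent with every daughter is *a.
Position 3: Ulkaie has g, Hikuli has k. Hikuli preserves k here (none of its changes turn any other segment into k), so the proto-segment is *k.
This points to *yaka. Verify forward in each daughter:
Ulkaie: *yaka > yaga > yege  (by intervocalic voicing, vowel merger)
Hikuli: *yaka > yoko > yuku  (by vowel merger, vowel merger)
*yaka is the unique common source.

*yaka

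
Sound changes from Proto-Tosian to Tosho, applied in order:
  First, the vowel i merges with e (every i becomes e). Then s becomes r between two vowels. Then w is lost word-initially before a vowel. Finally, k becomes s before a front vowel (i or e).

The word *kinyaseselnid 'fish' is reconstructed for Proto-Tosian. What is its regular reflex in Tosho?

senyarerelned

Tosho: *kinyaseselnid
  kinyaseselnid → kenyaseselned   [vowel merger]
  kenyaseselned → kenyarerelned   [rhotacism]
  kenyarerelned (rule 3 does not apply)
  kenyarerelned → senyarerelned   [palatalisation]
  giving Tosho senyarerelned.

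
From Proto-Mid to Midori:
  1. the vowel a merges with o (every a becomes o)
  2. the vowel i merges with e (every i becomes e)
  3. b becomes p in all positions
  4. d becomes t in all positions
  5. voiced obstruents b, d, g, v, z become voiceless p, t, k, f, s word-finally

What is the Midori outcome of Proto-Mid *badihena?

Midori: *badihena
  badihena → bodiheno   [vowel merger]
  bodiheno → bodeheno   [vowel merger]
  bodeheno → podeheno   [unconditioned shift]
  podeheno → poteheno   [unconditioned shift]
  poteheno (rule 5 does not apply)
  giving Midori poteheno.

poteheno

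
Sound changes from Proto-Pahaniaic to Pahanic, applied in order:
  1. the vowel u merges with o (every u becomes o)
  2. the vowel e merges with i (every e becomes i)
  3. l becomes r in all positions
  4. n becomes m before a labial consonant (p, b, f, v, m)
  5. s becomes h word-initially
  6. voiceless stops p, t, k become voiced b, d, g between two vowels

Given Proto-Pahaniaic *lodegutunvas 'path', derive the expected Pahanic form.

rodigodomvas

Pahanic: *lodegutunvas > lodegotonvas > lodigotonvas > rodigotonvas > rodigotomvas > rodigodomvas  (by vowel merger, vowel merger, unconditioned shift, nasal place assimilation, intervocalic voicing)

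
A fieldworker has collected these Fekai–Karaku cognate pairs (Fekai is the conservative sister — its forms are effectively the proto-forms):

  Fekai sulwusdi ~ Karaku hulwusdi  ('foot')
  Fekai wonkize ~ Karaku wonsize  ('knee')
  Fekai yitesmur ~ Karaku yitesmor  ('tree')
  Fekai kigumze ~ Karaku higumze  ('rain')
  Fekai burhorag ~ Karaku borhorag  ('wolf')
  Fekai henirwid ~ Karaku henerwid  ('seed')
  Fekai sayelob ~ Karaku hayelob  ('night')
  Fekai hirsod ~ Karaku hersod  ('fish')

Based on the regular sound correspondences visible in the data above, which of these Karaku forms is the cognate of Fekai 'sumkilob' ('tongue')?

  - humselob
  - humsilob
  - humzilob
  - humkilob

sulwusdi ~ hulwusdi — Fekai s corresponds to Karaku h word-initially before a back vowel.
wonkize ~ wonsize — Fekai k corresponds to Karaku s after a consonant, before a front vowel.
Applying these to Fekai 'sumkilob':
  sumkilob → humkilob   (s→h word-initially before a back vowel)
  humkilob → humsilob   (k→s after a consonant, before a front vowel)
So the Karaku cognate is 'humsilob'.

humsilob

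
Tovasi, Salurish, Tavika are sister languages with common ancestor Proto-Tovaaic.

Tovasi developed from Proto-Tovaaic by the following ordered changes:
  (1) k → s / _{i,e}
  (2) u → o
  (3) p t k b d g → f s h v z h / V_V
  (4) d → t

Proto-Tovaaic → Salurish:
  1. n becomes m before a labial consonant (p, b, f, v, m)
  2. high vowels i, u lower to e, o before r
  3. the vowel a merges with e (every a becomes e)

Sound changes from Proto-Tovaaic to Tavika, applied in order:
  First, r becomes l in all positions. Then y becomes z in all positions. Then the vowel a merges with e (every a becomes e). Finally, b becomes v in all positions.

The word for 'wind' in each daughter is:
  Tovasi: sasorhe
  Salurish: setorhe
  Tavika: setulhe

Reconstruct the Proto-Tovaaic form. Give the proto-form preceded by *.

*saturhe

Position 2: Tovasi has a, Salurish has e, Tavika has e. Tovasi preserves a here (none of its changes turn any other segment into a), so the proto-segment is *a.
Position 5: Tovasi has r, Salurish has r, Tavika has l. Tovasi preserves r here (none of its changes turn any other segment into r), so the proto-segment is *r.
Verify the candidate proto-form against each daughter:
Tovasi: start from *saturhe.
  rule 1: no change — saturhe
  rule 2 (vowel merger): saturhe → satorhe
  rule 3 (intervocalic lenition): satorhe → sasorhe
  rule 4: no change — sasorhe
  ⇒ Tovasi sasorhe
Salurish: *saturhe > satorhe > setorhe  (by pre-rhotic lowering, vowel merger)
Tavika: *saturhe
  saturhe → satulhe   [unconditioned shift]
  satulhe (rule 2 does not apply)
  satulhe → setulhe   [vowel merger]
  setulhe (rule 4 does not apply)
  giving Tavika setulhe.
*saturhe is the unique common source.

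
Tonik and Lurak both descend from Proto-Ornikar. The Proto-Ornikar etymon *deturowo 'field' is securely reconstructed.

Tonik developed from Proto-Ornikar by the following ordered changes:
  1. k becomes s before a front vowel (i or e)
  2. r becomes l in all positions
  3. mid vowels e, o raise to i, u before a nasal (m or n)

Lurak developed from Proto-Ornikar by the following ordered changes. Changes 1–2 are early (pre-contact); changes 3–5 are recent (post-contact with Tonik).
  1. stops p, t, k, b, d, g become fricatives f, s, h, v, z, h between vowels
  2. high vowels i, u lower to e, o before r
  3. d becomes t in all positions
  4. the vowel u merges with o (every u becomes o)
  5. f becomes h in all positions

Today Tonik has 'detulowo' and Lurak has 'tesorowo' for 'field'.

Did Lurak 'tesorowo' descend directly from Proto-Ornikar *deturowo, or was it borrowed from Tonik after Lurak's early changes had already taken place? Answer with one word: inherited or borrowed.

If inherited, *deturowo would pass through all of Lurak's changes:
Lurak: start from *deturowo.
  rule 1 (intervocalic lenition): deturowo → desurowo
  rule 2 (pre-rhotic lowering): desurowo → desorowo
  rule 3 (unconditioned shift): desorowo → tesorowo
  rule 4: no change — tesorowo
  rule 5: no change — tesorowo
  ⇒ Lurak tesorowo
If borrowed from Tonik 'detulowo' after the early changes, it would undergo only the recent ones:
  rule 3 (unconditioned shift): detulowo → tetulowo
  rule 4 (vowel merger): tetulowo → tetolowo
  rule 5 (unconditioned shift): no change (tetolowo)
  ⇒ as a loan: tetolowo
Lurak 'tesorowo' matches the inherited outcome exactly, so it is an inherited cognate, not a loan.

inherited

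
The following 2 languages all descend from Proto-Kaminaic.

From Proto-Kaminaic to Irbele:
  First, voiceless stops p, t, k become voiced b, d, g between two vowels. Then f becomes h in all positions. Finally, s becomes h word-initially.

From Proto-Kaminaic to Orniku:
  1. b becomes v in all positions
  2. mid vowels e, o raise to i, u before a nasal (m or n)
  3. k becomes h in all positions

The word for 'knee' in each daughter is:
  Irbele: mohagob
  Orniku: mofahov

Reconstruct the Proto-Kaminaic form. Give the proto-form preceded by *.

*mofakob

Position 5: Irbele has g, Orniku has h. Taking the neighbouring segments as reconstructed: Irbele g could go back to *k or *g; Orniku h could go back to *k or *h — the one source consistent with every daughter is *k.
Position 7: Irbele has b, Orniku has v. Taking the neighbouring segments as reconstructed: Irbele b can only go back to *b; Orniku v could go back to *b or *v — the one source consistent with every daughter is *b.
This points to *mofakob. Verify forward in each daughter:
Irbele: start from *mofakob.
  rule 1 (intervocalic voicing): mofakob → mofagob
  rule 2 (unconditioned shift): mofagob → mohagob
  rule 3: no change — mohagob
  ⇒ Irbele mohagob
Orniku: *mofakob > mofakov > mofahov  (by unconditioned shift, unconditioned shift)
No other proto-form is consistent with every reflex, so the reconstruction is *mofakob.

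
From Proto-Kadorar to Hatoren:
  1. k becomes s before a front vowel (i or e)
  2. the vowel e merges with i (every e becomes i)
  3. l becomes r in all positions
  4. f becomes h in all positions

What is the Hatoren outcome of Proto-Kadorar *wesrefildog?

Hatoren: start from *wesrefildog.
  rule 1: no change — wesrefildog
  rule 2 (vowel merger): wesrefildog → wisrifildog
  rule 3 (unconditioned shift): wisrifildog → wisrifirdog
  rule 4 (unconditioned shift): wisrifirdog → wisrihirdog
  ⇒ Hatoren wisrihirdog

wisrihirdog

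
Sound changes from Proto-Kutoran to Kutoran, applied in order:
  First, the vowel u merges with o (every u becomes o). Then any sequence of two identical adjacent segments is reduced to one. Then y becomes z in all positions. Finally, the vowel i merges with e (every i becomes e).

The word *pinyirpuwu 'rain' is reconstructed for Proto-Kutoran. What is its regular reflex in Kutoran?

penzerpowo

Kutoran: *pinyirpuwu > pinyirpowo > pinzirpowo > penzerpowo  (by vowel merger, unconditioned shift, vowel merger)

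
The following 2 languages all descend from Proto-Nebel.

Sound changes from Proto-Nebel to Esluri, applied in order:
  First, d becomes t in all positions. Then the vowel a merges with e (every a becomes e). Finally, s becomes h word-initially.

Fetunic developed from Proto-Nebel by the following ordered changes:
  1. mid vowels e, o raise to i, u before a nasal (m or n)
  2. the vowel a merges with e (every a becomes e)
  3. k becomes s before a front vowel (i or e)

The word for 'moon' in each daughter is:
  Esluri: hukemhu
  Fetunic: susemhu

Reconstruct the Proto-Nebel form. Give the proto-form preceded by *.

Position 4: Esluri has e, Fetunic has e. Taking the neighbouring segments as reconstructed: Esluri e could go back to *a or *e; Fetunic e can only go back to *a — the one source consistent with every daughter is *a.
Position 3: Esluri has k, Fetunic has s. Esluri preserves k here (none of its changes turn any other segment into k), so the proto-segment is *k.
Continuing position by position gives *sukamhu; check it forward:
Esluri: start from *sukamhu.
  rule 1: no change — sukamhu
  rule 2 (vowel merger): sukamhu → sukemhu
  rule 3 (debuccalisation): sukemhu → hukemhu
  ⇒ Esluri hukemhu
Fetunic: start from *sukamhu.
  rule 1: no change — sukamhu
  rule 2 (vowel merger): sukamhu → sukemhu
  rule 3 (palatalisation): sukemhu → susemhu
  ⇒ Fetunic susemhu
*sukamhu is the unique common source.

*sukamhu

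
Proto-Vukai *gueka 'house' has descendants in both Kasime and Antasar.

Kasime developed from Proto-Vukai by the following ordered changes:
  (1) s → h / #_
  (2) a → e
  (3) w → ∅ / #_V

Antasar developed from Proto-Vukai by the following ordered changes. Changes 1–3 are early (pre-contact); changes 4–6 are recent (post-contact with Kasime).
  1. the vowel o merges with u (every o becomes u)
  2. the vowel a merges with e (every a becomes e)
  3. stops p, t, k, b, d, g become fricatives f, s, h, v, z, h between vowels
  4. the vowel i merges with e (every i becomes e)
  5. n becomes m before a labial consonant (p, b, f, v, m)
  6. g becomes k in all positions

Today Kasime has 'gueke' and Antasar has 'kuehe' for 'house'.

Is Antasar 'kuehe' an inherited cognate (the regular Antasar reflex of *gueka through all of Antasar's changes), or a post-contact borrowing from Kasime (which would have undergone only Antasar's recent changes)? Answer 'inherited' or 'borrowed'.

If inherited, *gueka would pass through all of Antasar's changes:
Antasar: *gueka > gueke > guehe > kuehe  (by vowel merger, intervocalic lenition, unconditioned shift)
If borrowed from Kasime 'gueke' after the early changes, it would undergo only the recent ones:
  rule 4 (vowel merger): no change (gueke)
  rule 5 (nasal place assimilation): no change (gueke)
  rule 6 (unconditioned shift): gueke → kueke
  ⇒ as a loan: kueke
Antasar 'kuehe' matches the inherited outcome exactly, so it is an inherited cognate, not a loan.

inherited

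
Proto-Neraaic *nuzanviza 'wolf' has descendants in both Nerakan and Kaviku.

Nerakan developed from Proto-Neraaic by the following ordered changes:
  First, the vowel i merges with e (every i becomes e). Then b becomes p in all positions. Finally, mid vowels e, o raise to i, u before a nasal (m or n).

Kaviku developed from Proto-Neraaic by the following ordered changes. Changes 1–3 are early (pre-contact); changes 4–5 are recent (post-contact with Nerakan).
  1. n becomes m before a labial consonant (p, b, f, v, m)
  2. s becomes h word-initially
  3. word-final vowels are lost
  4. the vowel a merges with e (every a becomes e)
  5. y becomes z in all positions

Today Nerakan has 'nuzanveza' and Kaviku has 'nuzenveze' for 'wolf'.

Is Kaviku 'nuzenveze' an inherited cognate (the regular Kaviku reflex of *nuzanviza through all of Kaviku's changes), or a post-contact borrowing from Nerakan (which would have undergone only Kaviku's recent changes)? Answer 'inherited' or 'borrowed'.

If inherited, *nuzanviza would pass through all of Kaviku's changes:
Kaviku: *nuzanviza
  nuzanviza → nuzamviza   [nasal place assimilation]
  nuzamviza (rule 2 does not apply)
  nuzamviza → nuzamviz   [apocope]
  nuzamviz → nuzemviz   [vowel merger]
  nuzemviz (rule 5 does not apply)
  giving Kaviku nuzemviz.
If borrowed from Nerakan 'nuzanveza' after the early changes, it would undergo only the recent ones:
  rule 4 (vowel merger): nuzanveza → nuzenveze
  rule 5 (unconditioned shift): no change (nuzenveze)
  ⇒ as a loan: nuzenveze
Kaviku 'nuzenveze' matches the loan outcome 'nuzenveze', not the inherited 'nuzemviz' — it skipped the early Kaviku changes, so it was borrowed from Nerakan.

borrowed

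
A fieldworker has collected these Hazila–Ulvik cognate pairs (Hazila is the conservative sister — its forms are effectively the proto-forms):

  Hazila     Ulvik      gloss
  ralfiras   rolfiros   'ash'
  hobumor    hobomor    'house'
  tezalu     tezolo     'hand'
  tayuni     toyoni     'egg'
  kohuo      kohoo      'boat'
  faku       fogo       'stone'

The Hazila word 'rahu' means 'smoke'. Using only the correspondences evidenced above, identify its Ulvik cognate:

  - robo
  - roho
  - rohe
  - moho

ralfiras ~ rolfiros, tezalu ~ tezolo — Hazila a corresponds to Ulvik o after a consonant, before a consonant other than r, m, n, p, b, f, v.
tezalu ~ tezolo, faku ~ fogo — Hazila u corresponds to Ulvik o word-finally.
Applying these to Hazila 'rahu':
  rahu → rohu   (a→o after a consonant, before a consonant other than r, m, n, p, b, f, v)
  rohu → roho   (u→o word-finally)
So the Ulvik cognate is 'roho'.

roho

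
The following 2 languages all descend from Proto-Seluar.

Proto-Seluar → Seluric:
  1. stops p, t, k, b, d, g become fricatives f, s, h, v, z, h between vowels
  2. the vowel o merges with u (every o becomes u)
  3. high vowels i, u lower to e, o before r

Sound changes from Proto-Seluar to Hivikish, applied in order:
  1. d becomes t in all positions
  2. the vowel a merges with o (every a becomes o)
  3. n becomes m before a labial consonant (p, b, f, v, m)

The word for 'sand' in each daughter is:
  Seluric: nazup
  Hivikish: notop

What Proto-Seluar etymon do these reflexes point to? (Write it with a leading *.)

*nadop

Position 3: Seluric has z, Hivikish has t. Taking the neighbouring segments as reconstructed: Seluric z could go back to *d or *z; Hivikish t could go back to *t or *d — the one source consistent with every daughter is *d.
Position 2: Seluric has a, Hivikish has o. Seluric preserves a here (none of its changes turn any other segment into a), so the proto-segment is *a.
Verify the candidate proto-form against each daughter:
Seluric: start from *nadop.
  rule 1 (intervocalic lenition): nadop → nazop
  rule 2 (vowel merger): nazop → nazup
  rule 3: no change — nazup
  ⇒ Seluric nazup
Hivikish: *nadop
  nadop → natop   [unconditioned shift]
  natop → notop   [vowel merger]
  notop (rule 3 does not apply)
  giving Hivikish notop.
*nadop is the unique common source.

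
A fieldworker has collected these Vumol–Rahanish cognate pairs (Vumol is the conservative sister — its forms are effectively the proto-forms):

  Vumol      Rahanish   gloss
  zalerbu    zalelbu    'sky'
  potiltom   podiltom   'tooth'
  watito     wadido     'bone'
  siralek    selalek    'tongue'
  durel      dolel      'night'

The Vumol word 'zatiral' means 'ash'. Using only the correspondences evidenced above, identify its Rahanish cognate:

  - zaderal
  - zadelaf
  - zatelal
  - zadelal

zadelal

potiltom ~ podiltom, watito ~ wadido — Vumol t corresponds to Rahanish d between vowels (before a front vowel).
siralek ~ selalek — Vumol i corresponds to Rahanish e after a consonant, before r.
siralek ~ selalek — Vumol r corresponds to Rahanish l between vowels (before a back vowel).
Applying these to Vumol 'zatiral':
  zatiral → zadiral   (t→d between vowels (before a front vowel))
  zadiral → zaderal   (i→e after a consonant, before r)
  zaderal → zadelal   (r→l between vowels (before a back vowel))
So the Rahanish cognate is 'zadelal'.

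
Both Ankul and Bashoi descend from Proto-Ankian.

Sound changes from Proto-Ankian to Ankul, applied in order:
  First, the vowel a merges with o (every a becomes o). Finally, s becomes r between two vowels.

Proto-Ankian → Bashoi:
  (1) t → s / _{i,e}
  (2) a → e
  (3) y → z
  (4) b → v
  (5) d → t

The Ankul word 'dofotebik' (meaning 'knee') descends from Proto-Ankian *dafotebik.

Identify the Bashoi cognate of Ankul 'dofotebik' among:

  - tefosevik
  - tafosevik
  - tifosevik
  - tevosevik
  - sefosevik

Bashoi: *dafotebik
  dafotebik → dafosebik   [palatalisation]
  dafosebik → defosebik   [vowel merger]
  defosebik (rule 3 does not apply)
  defosebik → defosevik   [unconditioned shift]
  defosevik → tefosevik   [unconditioned shift]
  giving Bashoi tefosevik.
Only 'tefosevik' matches the regular Bashoi development of *dafotebik.

tefosevik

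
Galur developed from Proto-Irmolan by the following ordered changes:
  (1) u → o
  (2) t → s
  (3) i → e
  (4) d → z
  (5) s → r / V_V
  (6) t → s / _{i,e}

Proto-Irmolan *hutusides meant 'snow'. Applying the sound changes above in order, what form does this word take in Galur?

hororezes

Galur: *hutusides > hotosides > hososides > hososedes > hososezes > hororezes  (by vowel merger, unconditioned shift, vowel merger, unconditioned shift, rhotacism)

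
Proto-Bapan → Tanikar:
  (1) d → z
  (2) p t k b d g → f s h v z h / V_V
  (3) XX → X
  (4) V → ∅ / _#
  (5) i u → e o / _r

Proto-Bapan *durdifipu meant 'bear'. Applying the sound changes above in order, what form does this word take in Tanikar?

zorzifif

Tanikar: *durdifipu
  durdifipu → zurzifipu   [unconditioned shift]
  zurzifipu → zurzififu   [intervocalic lenition]
  zurzififu (rule 3 does not apply)
  zurzififu → zurzifif   [apocope]
  zurzifif → zorzifif   [pre-rhotic lowering]
  giving Tanikar zorzifif.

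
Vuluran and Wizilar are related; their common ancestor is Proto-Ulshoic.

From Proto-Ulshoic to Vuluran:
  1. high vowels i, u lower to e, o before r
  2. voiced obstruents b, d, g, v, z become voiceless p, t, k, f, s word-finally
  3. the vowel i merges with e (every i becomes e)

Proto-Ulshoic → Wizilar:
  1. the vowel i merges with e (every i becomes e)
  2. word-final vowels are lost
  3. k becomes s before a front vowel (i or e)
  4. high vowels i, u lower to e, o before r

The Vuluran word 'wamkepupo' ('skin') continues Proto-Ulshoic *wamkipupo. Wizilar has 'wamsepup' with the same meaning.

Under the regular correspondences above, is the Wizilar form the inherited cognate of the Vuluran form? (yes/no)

Derive the expected Wizilar reflex of *wamkipupo:
Wizilar: start from *wamkipupo.
  rule 1 (vowel merger): wamkipupo → wamkepupo
  rule 2 (apocope): wamkepupo → wamkepup
  rule 3 (palatalisation): wamkepup → wamsepup
  rule 4: no change — wamsepup
  ⇒ Wizilar wamsepup
Wizilar 'wamsepup' matches the regular reflex exactly, so the pair is cognate.

yes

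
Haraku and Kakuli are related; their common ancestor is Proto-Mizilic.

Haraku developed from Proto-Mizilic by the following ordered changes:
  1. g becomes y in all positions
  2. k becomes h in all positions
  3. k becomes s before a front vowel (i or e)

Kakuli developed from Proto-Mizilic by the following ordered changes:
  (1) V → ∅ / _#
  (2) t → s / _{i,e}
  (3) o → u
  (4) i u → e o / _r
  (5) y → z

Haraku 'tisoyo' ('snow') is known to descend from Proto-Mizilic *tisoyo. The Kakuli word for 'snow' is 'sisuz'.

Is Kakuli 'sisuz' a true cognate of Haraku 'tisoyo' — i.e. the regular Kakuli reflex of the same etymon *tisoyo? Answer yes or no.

yes

Derive the expected Kakuli reflex of *tisoyo:
Kakuli: start from *tisoyo.
  rule 1 (apocope): tisoyo → tisoy
  rule 2 (palatalisation): tisoy → sisoy
  rule 3 (vowel merger): sisoy → sisuy
  rule 4: no change — sisuy
  rule 5 (unconditioned shift): sisuy → sisuz
  ⇒ Kakuli sisuz
Kakuli 'sisuz' matches the regular reflex exactly, so the pair is cognate.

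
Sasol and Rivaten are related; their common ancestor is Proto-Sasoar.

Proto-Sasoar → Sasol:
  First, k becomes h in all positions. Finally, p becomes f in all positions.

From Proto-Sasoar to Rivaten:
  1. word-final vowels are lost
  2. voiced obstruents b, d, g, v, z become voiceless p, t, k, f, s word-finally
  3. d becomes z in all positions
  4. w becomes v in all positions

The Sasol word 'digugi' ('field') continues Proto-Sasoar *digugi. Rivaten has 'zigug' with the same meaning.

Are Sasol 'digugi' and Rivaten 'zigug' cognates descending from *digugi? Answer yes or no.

Derive the expected Rivaten reflex of *digugi:
Rivaten: start from *digugi.
  rule 1 (apocope): digugi → digug
  rule 2 (final devoicing): digug → diguk
  rule 3 (unconditioned shift): diguk → ziguk
  rule 4: no change — ziguk
  ⇒ Rivaten ziguk
The regular Rivaten reflex would be 'ziguk', but the attested form is 'zigug'. The correspondence is irregular, so they are not cognates (the Rivaten form has a different source).

no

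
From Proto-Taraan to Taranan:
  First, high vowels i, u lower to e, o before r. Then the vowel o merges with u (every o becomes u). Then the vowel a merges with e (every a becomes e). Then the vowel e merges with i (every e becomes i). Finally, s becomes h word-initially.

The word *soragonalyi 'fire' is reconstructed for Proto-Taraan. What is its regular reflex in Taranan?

Taranan: start from *soragonalyi.
  rule 1: no change — soragonalyi
  rule 2 (vowel merger): soragonalyi → suragunalyi
  rule 3 (vowel merger): suragunalyi → suregunelyi
  rule 4 (vowel merger): suregunelyi → surigunilyi
  rule 5 (debuccalisation): surigunilyi → hurigunilyi
  ⇒ Taranan hurigunilyi

hurigunilyi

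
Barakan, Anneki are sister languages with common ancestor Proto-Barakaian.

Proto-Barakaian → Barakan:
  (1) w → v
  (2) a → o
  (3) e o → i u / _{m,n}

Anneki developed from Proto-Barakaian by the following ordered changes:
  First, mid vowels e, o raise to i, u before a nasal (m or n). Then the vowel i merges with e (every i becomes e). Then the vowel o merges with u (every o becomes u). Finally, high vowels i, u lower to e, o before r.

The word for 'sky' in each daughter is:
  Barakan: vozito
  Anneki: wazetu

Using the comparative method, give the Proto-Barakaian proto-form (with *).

*wazito

Position 1: Barakan has v, Anneki has w. Anneki preserves w here (none of its changes turn any other segment into w), so the proto-segment is *w.
Position 4: Barakan has i, Anneki has e. Taking the neighbouring segments as reconstructed: Barakan i can only go back to *i; Anneki e could go back to *e or *i — the one source consistent with every daughter is *i.
Position 2: Barakan has o, Anneki has a. Anneki preserves a here (none of its changes turn any other segment into a), so the proto-segment is *a.
Continuing position by position gives *wazito; check it forward:
Barakan: *wazito
  wazito → vazito   [unconditioned shift]
  vazito → vozito   [vowel merger]
  vozito (rule 3 does not apply)
  giving Barakan vozito.
Anneki: start from *wazito.
  rule 1: no change — wazito
  rule 2 (vowel merger): wazito → wazeto
  rule 3 (vowel merger): wazeto → wazetu
  rule 4: no change — wazetu
  ⇒ Anneki wazetu
Only *wazito yields all of Barakan vozito, Anneki wazetu.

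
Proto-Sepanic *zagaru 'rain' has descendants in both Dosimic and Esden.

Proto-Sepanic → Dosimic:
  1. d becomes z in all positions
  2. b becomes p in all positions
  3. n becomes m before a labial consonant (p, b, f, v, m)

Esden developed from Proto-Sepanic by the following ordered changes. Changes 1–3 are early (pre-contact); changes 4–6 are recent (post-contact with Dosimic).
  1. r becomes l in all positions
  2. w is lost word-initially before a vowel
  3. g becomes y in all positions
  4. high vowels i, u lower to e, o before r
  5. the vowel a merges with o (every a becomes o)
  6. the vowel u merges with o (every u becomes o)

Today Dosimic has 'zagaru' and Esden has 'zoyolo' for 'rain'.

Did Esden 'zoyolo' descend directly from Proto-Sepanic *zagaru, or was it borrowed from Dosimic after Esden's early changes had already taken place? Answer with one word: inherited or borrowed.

inherited

If inherited, *zagaru would pass through all of Esden's changes:
Esden: *zagaru
  zagaru → zagalu   [unconditioned shift]
  zagalu (rule 2 does not apply)
  zagalu → zayalu   [unconditioned shift]
  zayalu (rule 4 does not apply)
  zayalu → zoyolu   [vowel merger]
  zoyolu → zoyolo   [vowel merger]
  giving Esden zoyolo.
If borrowed from Dosimic 'zagaru' after the early changes, it would undergo only the recent ones:
  rule 4 (pre-rhotic lowering): no change (zagaru)
  rule 5 (vowel merger): zagaru → zogoru
  rule 6 (vowel merger): zogoru → zogoro
  ⇒ as a loan: zogoro
Esden 'zoyolo' matches the inherited outcome exactly, so it is an inherited cognate, not a loan.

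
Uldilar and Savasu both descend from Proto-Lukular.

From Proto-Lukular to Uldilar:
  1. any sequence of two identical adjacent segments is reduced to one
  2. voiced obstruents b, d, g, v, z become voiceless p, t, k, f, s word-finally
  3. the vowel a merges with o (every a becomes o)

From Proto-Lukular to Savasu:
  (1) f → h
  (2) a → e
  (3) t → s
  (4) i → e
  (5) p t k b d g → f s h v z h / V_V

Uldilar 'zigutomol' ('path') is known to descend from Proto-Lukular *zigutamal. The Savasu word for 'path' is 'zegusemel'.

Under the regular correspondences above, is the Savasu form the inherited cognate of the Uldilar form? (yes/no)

Derive the expected Savasu reflex of *zigutamal:
Savasu: *zigutamal > zigutemel > zigusemel > zegusemel > zehusemel  (by vowel merger, unconditioned shift, vowel merger, intervocalic lenition)
The regular Savasu reflex would be 'zehusemel', but the attested form is 'zegusemel'. The correspondence is irregular, so they are not cognates (the Savasu form has a different source).

no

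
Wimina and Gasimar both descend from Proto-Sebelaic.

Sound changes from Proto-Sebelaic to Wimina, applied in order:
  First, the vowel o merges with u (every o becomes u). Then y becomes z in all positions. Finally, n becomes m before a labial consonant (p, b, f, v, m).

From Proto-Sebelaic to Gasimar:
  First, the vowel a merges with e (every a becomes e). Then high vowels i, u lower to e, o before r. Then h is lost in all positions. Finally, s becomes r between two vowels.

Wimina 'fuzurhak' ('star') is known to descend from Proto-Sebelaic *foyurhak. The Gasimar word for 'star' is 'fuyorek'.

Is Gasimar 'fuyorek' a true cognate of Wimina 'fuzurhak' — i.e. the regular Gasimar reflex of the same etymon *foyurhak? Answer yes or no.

no

Derive the expected Gasimar reflex of *foyurhak:
Gasimar: *foyurhak > foyurhek > foyorhek > foyorek  (by vowel merger, pre-rhotic lowering, h-loss)
The regular Gasimar reflex would be 'foyorek', but the attested form is 'fuyorek'. The correspondence is irregular, so they are not cognates (the Gasimar form has a different source).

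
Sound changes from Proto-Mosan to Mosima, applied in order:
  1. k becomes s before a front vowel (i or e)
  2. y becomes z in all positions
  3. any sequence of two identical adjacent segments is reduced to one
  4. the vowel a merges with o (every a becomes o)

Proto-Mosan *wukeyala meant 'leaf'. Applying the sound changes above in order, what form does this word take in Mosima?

wusezolo

Mosima: *wukeyala > wuseyala > wusezala > wusezolo  (by palatalisation, unconditioned shift, vowel merger)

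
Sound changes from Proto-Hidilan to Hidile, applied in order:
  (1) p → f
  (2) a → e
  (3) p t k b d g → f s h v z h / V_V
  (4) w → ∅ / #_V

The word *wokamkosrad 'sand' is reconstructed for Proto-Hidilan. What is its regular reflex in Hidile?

Hidile: *wokamkosrad > wokemkosred > wohemkosred > ohemkosred  (by vowel merger, intervocalic lenition, glide loss)

ohemkosred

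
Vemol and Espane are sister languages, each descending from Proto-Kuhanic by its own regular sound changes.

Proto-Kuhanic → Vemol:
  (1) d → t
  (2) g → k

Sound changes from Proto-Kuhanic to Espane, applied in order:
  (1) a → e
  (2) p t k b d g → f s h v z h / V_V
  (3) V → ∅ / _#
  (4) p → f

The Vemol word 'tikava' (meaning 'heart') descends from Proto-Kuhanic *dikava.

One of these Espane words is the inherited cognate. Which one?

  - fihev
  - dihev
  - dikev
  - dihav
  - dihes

Espane: start from *dikava.
  rule 1 (vowel merger): dikava → dikeve
  rule 2 (intervocalic lenition): dikeve → diheve
  rule 3 (apocope): diheve → dihev
  rule 4: no change — dihev
  ⇒ Espane dihev
Among the options, 'dihev' alone shows every Espane change applied in order.

dihev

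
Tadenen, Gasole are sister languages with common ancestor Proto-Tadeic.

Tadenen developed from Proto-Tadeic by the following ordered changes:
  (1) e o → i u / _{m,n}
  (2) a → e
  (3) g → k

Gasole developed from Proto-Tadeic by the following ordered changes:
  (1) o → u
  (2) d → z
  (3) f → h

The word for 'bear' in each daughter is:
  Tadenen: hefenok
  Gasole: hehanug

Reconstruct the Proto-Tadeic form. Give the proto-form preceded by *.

Position 7: Tadenen has k, Gasole has g. Gasole preserves g here (none of its changes turn any other segment into g), so the proto-segment is *g.
Position 3: Tadenen has f, Gasole has h. Tadenen preserves f here (none of its changes turn any other segment into f), so the proto-segment is *f.
Position 4: Tadenen has e, Gasole has a. Gasole preserves a here (none of its changes turn any other segment into a), so the proto-segment is *a.
Continuing position by position gives *hefanog; check it forward:
Tadenen: *hefanog > hefenog > hefenok  (by vowel merger, unconditioned shift)
Gasole: *hefanog > hefanug > hehanug  (by vowel merger, unconditioned shift)
*hefanog is the unique common source.

*hefanog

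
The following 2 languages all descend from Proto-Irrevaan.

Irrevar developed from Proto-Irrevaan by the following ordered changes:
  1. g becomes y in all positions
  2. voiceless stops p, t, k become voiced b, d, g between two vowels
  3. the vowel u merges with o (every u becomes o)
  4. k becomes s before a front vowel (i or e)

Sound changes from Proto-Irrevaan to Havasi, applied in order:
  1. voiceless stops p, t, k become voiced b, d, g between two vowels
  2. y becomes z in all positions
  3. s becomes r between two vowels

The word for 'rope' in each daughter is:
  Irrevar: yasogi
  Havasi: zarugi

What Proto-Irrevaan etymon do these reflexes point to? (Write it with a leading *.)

Position 5: Irrevar has g, Havasi has g. In Irrevar, g can only continue *k, so the proto-segment is *k.
Position 3: Irrevar has s, Havasi has r. Taking the neighbouring segments as reconstructed: Irrevar s can only go back to *s; Havasi r could go back to *s or *r — the one source consistent with every daughter is *s.
Position 1: Irrevar has y, Havasi has z. Taking the neighbouring segments as reconstructed: Irrevar y could go back to *g or *y; Havasi z could go back to *z or *y — the one source consistent with every daughter is *y.
Verify the candidate proto-form against each daughter:
Irrevar: *yasuki > yasugi > yasogi  (by intervocalic voicing, vowel merger)
Havasi: *yasuki
  yasuki → yasugi   [intervocalic voicing]
  yasugi → zasugi   [unconditioned shift]
  zasugi → zarugi   [rhotacism]
  giving Havasi zarugi.
No other proto-form is consistent with every reflex, so the reconstruction is *yasuki.

*yasuki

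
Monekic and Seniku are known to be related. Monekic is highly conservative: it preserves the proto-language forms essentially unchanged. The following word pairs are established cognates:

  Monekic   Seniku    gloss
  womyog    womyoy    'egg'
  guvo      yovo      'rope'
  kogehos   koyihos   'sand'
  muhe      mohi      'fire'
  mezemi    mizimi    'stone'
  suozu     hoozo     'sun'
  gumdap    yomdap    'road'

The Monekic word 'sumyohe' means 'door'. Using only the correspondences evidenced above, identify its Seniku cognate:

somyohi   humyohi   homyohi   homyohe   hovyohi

suozu ~ hoozo — Monekic s corresponds to Seniku h word-initially before a back vowel.
gumdap ~ yomdap — Monekic u corresponds to Seniku o after a consonant, before a nasal.
muhe ~ mohi — Monekic e corresponds to Seniku i word-finally.
Applying these to Monekic 'sumyohe':
  sumyohe → humyohe   (s→h word-initially before a back vowel)
  humyohe → homyohe   (u→o after a consonant, before a nasal)
  homyohe → homyohi   (e→i word-finally)
So the Seniku cognate is 'homyohi'.

homyohi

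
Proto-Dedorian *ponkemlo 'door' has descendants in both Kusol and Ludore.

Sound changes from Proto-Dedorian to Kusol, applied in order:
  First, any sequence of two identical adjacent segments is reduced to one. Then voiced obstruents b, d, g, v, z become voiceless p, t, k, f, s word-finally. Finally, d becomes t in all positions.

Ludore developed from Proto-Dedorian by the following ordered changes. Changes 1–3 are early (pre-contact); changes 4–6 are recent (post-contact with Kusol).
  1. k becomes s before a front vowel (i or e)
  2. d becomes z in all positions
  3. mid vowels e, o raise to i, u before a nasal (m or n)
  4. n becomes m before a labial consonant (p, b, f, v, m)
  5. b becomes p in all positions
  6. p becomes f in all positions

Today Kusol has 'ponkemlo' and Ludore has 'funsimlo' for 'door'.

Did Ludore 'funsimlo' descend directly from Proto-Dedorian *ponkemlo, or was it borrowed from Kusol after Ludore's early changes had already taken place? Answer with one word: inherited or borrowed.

inherited

If inherited, *ponkemlo would pass through all of Ludore's changes:
Ludore: *ponkemlo > ponsemlo > punsimlo > funsimlo  (by palatalisation, pre-nasal raising, unconditioned shift)
If borrowed from Kusol 'ponkemlo' after the early changes, it would undergo only the recent ones:
  rule 4 (nasal place assimilation): no change (ponkemlo)
  rule 5 (unconditioned shift): no change (ponkemlo)
  rule 6 (unconditioned shift): ponkemlo → fonkemlo
  ⇒ as a loan: fonkemlo
Ludore 'funsimlo' matches the inherited outcome exactly, so it is an inherited cognate, not a loan.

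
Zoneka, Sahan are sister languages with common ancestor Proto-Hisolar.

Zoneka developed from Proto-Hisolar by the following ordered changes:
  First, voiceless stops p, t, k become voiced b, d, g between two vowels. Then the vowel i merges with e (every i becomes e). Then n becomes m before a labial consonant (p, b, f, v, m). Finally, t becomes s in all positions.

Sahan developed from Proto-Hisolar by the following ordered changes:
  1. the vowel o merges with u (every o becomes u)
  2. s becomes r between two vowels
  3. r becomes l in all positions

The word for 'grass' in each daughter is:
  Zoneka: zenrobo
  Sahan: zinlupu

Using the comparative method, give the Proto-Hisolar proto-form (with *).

*zinropo

Position 4: Zoneka has r, Sahan has l. Zoneka preserves r here (none of its changes turn any other segment into r), so the proto-segment is *r.
Position 7: Zoneka has o, Sahan has u. Zoneka preserves o here (none of its changes turn any other segment into o), so the proto-segment is *o.
This points to *zinropo. Verify forward in each daughter:
Zoneka: *zinropo
  zinropo → zinrobo   [intervocalic voicing]
  zinrobo → zenrobo   [vowel merger]
  zenrobo (rule 3 does not apply)
  zenrobo (rule 4 does not apply)
  giving Zoneka zenrobo.
Sahan: start from *zinropo.
  rule 1 (vowel merger): zinropo → zinrupu
  rule 2: no change — zinrupu
  rule 3 (unconditioned shift): zinrupu → zinlupu
  ⇒ Sahan zinlupu
*zinropo is the unique common source.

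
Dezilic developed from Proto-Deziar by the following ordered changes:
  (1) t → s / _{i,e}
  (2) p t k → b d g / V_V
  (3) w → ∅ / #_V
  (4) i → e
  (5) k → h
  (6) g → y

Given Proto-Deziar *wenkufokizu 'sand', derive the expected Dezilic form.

Dezilic: *wenkufokizu
  wenkufokizu (rule 1 does not apply)
  wenkufokizu → wenkufogizu   [intervocalic voicing]
  wenkufogizu → enkufogizu   [glide loss]
  enkufogizu → enkufogezu   [vowel merger]
  enkufogezu → enhufogezu   [unconditioned shift]
  enhufogezu → enhufoyezu   [unconditioned shift]
  giving Dezilic enhufoyezu.

enhufoyezu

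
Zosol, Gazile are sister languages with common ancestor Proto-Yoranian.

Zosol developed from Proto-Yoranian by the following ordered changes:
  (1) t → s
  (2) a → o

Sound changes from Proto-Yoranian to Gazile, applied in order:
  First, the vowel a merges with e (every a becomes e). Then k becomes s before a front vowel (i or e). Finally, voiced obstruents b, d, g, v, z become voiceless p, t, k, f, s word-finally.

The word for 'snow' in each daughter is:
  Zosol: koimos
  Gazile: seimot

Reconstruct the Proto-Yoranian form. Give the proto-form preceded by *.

Position 2: Zosol has o, Gazile has e. Taking the neighbouring segments as reconstructed: Zosol o could go back to *a or *o; Gazile e could go back to *a or *e — the one source consistent with every daughter is *a.
Position 1: Zosol has k, Gazile has s. Zosol preserves k here (none of its changes turn any other segment into k), so the proto-segment is *k.
This points to *kaimot. Verify forward in each daughter:
Zosol: *kaimot
  kaimot → kaimos   [unconditioned shift]
  kaimos → koimos   [vowel merger]
  giving Zosol koimos.
Gazile: *kaimot > keimot > seimot  (by vowel merger, palatalisation)
Only *kaimot yields all of Zosol koimos, Gazile seimot.

*kaimot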